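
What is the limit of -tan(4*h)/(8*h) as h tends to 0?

-1/2

Substitution gives 0/0.
Since tan(u)/u → 1 as u → 0, tan(4h)/(4h) → 1 and the limit is 4/(-8) = -1/2.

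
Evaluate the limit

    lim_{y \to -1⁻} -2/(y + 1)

As y → -1⁻, (y + 1) → 0⁻, so (y + 1)^1 → 0⁻ and -2/(y + 1)^1 → ∞.

∞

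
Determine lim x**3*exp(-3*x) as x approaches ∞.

Write as x^3/e^{3x}, an ∞/∞ form.
Exponential growth dominates any polynomial, so repeated L'Hôpital (or the standard result) gives 0.

0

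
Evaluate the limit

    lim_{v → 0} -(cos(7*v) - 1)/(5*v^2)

Direct substitution gives 0/0.
Apply L'Hôpital: lim (-7*sin(7*v))/(-10*v), still 0/0.
After 2 applications of L'Hôpital's rule the quotient is (-49*cos(7*v))/(-10); substituting v = 0 gives 49/10.

49/10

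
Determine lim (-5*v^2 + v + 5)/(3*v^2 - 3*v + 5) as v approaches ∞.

Numerator and denominator both have degree 2.
Dividing every term by v^2, all lower-order terms vanish and the limit is the ratio of leading coefficients, -5/(3) = -5/3.

-5/3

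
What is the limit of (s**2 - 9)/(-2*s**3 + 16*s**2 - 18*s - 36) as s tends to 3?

At s = 3 both the top and bottom vanish — a removable singularity. Factoring out (s - 3) from each leaves (s + 3)/(-2*s^2 + 10*s + 12), which at s = 3 equals 1/4.

1/4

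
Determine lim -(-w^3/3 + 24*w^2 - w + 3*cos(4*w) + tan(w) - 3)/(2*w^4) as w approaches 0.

Substitution gives 0/0; apply L'Hôpital's rule 4 times.
After differentiating numerator and denominator 4 times the quotient is (768*cos(4*w) + 24*tan(w)^5 + 40*tan(w)^3 + 16*tan(w))/(-48); at w = 0 this is -16.

-16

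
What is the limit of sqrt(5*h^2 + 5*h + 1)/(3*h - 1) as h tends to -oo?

-√(5)/3

For large |h|, √(5*h^2 + 5*h + 1) ≈ √5·|h| and the denominator ≈ 3h.
Since h → −∞, |h| = −h, giving −√5/(3) = -√(5)/3.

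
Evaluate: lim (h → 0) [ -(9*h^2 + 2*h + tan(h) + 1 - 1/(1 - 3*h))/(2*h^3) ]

40/3

Substitution gives 0/0; apply L'Hôpital's rule 3 times.
After differentiating numerator and denominator 3 times the quotient is (6*tan(h)^2/cos(h)^2 + 2/cos(h)^2 - 162/(3*h - 1)^4)/(-12); at h = 0 this is 40/3.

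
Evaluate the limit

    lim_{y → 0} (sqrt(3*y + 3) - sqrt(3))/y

Substitution gives 0/0. Multiply numerator and denominator by the conjugate √(3 + 3y) + √3.
The numerator becomes (3 + 3y) − 3 = 3y, so the expression simplifies to 3/(√(3 + 3y) + √3).
Letting y → 0 gives 3/(2√3) = √(3)/2.

√(3)/2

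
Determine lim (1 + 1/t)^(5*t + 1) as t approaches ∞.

Write it as [(1 + 1/t)^t]^(5) · (1 + 1/t)^(1). The bracketed term tends to e^(1) and the second factor to 1, so the limit is e^(5).

e^(5)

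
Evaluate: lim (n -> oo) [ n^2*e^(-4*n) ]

Write as n^2/e^{4n}, an ∞/∞ form.
Exponential growth dominates any polynomial, so repeated L'Hôpital (or the standard result) gives 0.

0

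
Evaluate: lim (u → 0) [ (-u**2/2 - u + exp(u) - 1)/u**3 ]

Direct substitution gives 0/0.
Apply L'Hôpital: lim (-u + e^(u) - 1)/(3*u^2), still 0/0.
Apply L'Hôpital: lim (e^(u) - 1)/(6*u), still 0/0.
After 3 applications of L'Hôpital's rule the quotient is (e^(u))/(6); substituting u = 0 gives 1/6.

1/6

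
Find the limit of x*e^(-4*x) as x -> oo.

0

Write as x^1/e^{4x}, an ∞/∞ form.
Exponential growth dominates any polynomial, so repeated L'Hôpital (or the standard result) gives 0.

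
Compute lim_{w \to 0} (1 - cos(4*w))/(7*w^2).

8/7

Substitution gives 0/0.
Use (1 − cos u)/u² → 1/2 with u = 4w: the limit is 4²/(2·7) = 8/7.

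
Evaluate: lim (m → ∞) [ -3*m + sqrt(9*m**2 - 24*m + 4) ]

-4

An ∞ − ∞ form. Rationalising with the conjugate, the difference becomes (-24m + 4) / (√(9*m^2 - 24*m + 4) + 3m).
For large m the denominator behaves like 2·3m, so the quotient tends to -24/6 = -4.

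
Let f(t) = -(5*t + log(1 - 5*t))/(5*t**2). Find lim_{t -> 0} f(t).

Direct substitution gives 0/0.
Apply L'Hôpital: lim (5 - 5/(1 - 5*t))/(-10*t), still 0/0.
After 2 applications of L'Hôpital's rule the quotient is (-25/(1 - 5*t)^2)/(-10); substituting t = 0 gives 5/2.

5/2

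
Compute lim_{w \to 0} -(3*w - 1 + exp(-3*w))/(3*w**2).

Direct substitution gives 0/0.
Apply L'Hôpital: lim (3 - 3*e^(-3*w))/(-6*w), still 0/0.
After 2 applications of L'Hôpital's rule the quotient is (9*e^(-3*w))/(-6); substituting w = 0 gives -3/2.

-3/2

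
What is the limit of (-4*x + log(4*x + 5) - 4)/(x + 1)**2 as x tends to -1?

Direct substitution gives 0/0.
Apply L'Hôpital: lim (-4 + 4/(4*x + 5))/(2*x + 2), still 0/0.
After 2 applications of L'Hôpital's rule the quotient is (-16/(4*x + 5)^2)/(2); substituting x = -1 gives -8.

-8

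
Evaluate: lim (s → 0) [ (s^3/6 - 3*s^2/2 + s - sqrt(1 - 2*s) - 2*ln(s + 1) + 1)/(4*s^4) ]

9/32

Substitution gives 0/0 (the numerator vanishes to order 4).
Expand each term to order s^4: the coefficient of s^4 in −√(1 - 2s) is 5/8 and in -2·ln(1 + s) is 1/2.
Lower-order terms cancel with the polynomial part, so the numerator is (9/8)·s^4 + o(s^4), and the limit is (9/8)/(4) = 9/32.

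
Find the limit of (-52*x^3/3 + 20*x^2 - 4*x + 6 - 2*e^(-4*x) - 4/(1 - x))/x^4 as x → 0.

Substitution gives 0/0 (the numerator vanishes to order 4).
Expand each term to order x^4: the coefficient of x^4 in -2·e^(-4x) is -64/3 and in -4·1/(1 - x) is -4.
Lower-order terms cancel with the polynomial part, so the numerator is (-76/3)·x^4 + o(x^4), and the limit is (-76/3)/(1) = -76/3.

-76/3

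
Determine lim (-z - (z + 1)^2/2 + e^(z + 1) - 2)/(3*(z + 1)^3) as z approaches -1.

1/18

Direct substitution gives 0/0.
Apply L'Hôpital: lim (-z + e^(z + 1) - 2)/(9*(z + 1)^2), still 0/0.
Apply L'Hôpital: lim (e^(z + 1) - 1)/(18*z + 18), still 0/0.
After 3 applications of L'Hôpital's rule the quotient is (e^(z + 1))/(18); substituting z = -1 gives 1/18.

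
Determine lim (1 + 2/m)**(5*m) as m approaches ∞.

Write it as [(1 + 2/m)^m]^(5) · (1 + 2/m)^(0). The bracketed term tends to e^(2) and the second factor to 1, so the limit is e^(10).

e^(10)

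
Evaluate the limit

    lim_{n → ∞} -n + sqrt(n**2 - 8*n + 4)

This has the form ∞ − ∞. Multiply and divide by the conjugate √(n^2 - 8*n + 4) + n.
That gives (-8n + 4) / (√(n^2 - 8*n + 4) + n).
Divide numerator and denominator by n: the limit is -8/(2·1) = -4.

-4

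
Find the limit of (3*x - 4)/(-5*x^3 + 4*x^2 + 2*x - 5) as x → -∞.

The denominator has degree 3 and the numerator degree 1. Dividing numerator and denominator by x^3 sends every term to 0 except the leading denominator term, so the limit is 0.

0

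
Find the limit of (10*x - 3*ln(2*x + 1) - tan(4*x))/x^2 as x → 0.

Substitution gives 0/0; apply L'Hôpital's rule 2 times.
After differentiating numerator and denominator 2 times the quotient is (-32*tan(4*x)/cos(4*x)^2 + 12/(2*x + 1)^2)/(2); at x = 0 this is 6.

6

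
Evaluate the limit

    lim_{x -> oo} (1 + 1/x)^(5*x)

e^(5)

The base → 1 and the exponent → ∞: a 1^∞ form.
Take logarithms: (5x)·ln(1 + 1/x). Since ln(1+u) ~ u for small u, this behaves like (5x)·(1/x) → 5.
So the limit is e^(5).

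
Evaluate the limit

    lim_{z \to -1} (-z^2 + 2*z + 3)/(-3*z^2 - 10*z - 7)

-1

At z = -1 both the top and bottom vanish — a removable singularity. Factoring out (z + 1) from each leaves (3 - z)/(-3*z - 7), which at z = -1 equals -1.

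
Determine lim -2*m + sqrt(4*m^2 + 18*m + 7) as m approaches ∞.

An ∞ − ∞ form. Rationalising with the conjugate, the difference becomes (18m + 7) / (√(4*m^2 + 18*m + 7) + 2m).
For large m the denominator behaves like 2·2m, so the quotient tends to 18/4 = 9/2.

9/2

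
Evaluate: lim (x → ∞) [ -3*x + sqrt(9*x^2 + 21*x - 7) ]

An ∞ − ∞ form. Rationalising with the conjugate, the difference becomes (21x - 7) / (√(9*x^2 + 21*x - 7) + 3x).
For large x the denominator behaves like 2·3x, so the quotient tends to 21/6 = 7/2.

7/2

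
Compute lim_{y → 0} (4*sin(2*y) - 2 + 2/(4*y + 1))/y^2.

32

Substitution gives 0/0 (the numerator vanishes to order 2).
Expand each term to order y^2: the coefficient of y^2 in 4·sin(2y) is 0 and in 2·1/(1 + 4y) is 32.
Lower-order terms cancel with the polynomial part, so the numerator is (32)·y^2 + o(y^2), and the limit is (32)/(1) = 32.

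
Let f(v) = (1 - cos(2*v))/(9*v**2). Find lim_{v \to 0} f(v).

2/9

Substitution gives 0/0.
Use (1 − cos u)/u² → 1/2 with u = 2v: the limit is 2²/(2·9) = 2/9.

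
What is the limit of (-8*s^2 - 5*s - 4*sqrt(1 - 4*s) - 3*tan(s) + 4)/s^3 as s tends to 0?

15

Substitution gives 0/0; apply L'Hôpital's rule 3 times.
After differentiating numerator and denominator 3 times the quotient is (12/cos(s)^2 - 18/cos(s)^4 + 96/(1 - 4*s)^(5/2))/(6); at s = 0 this is 15.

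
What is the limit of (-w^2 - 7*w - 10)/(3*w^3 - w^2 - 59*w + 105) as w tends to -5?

Direct substitution gives 0/0, so factor. Both numerator and denominator have (w + 5) as a factor.
After cancelling, the expression reduces to (-w - 2)/(3*w^2 - 16*w + 21).
Substituting w = -5 gives 3/176.

3/176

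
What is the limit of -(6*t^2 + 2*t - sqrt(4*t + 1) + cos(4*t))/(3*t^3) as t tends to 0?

Substitution gives 0/0 (the numerator vanishes to order 3).
Expand each term to order t^3: the coefficient of t^3 in −√(1 + 4t) is -4 and in cos(4t) is 0.
Lower-order terms cancel with the polynomial part, so the numerator is (-4)·t^3 + o(t^3), and the limit is (-4)/(-3) = 4/3.

4/3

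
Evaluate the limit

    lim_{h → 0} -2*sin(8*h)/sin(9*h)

Substitution gives 0/0.
Divide numerator and denominator by h: sin(8h)/h → 8 and sin(9h)/h → 9, so the limit is -2·8/9 = -16/9.

-16/9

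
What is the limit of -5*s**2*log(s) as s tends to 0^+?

0

This is a 0·(−∞) form. Rewrite as -5·ln(s) / s^(−2) and apply L'Hôpital:
the derivative quotient is -5·(1/s) / (−2·s^(−3)) = (5/2)·s^2 → 0.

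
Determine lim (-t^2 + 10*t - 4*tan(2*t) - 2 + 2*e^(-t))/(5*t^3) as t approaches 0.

Substitution gives 0/0 (the numerator vanishes to order 3).
Expand each term to order t^3: the coefficient of t^3 in 2·e^(-t) is -1/3 and in -4·tan(2t) is -32/3.
Lower-order terms cancel with the polynomial part, so the numerator is (-11)·t^3 + o(t^3), and the limit is (-11)/(5) = -11/5.

-11/5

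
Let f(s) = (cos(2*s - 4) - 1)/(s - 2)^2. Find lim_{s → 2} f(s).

Direct substitution gives 0/0.
Apply L'Hôpital: lim (-2*sin(2*s - 4))/(2*s - 4), still 0/0.
After 2 applications of L'Hôpital's rule the quotient is (-4*cos(2*s - 4))/(2); substituting s = 2 gives -2.

-2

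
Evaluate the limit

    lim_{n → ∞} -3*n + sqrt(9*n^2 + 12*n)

An ∞ − ∞ form. Rationalising with the conjugate, the difference becomes (12n) / (√(9*n^2 + 12*n) + 3n).
For large n the denominator behaves like 2·3n, so the quotient tends to 12/6 = 2.

2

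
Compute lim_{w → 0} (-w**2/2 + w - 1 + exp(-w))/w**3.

-1/6

Direct substitution gives 0/0.
Apply L'Hôpital: lim (-w + 1 - e^(-w))/(3*w^2), still 0/0.
Apply L'Hôpital: lim (-1 + e^(-w))/(6*w), still 0/0.
After 3 applications of L'Hôpital's rule the quotient is (-e^(-w))/(6); substituting w = 0 gives -1/6.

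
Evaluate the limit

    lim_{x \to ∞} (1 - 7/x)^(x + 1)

Let L be the limit and take ln: ln L = lim (x + 1)·ln(1 - 7/x) = lim (x + 1)·(-7/x + O(1/x²)) = -7.
Hence L = e^(-7).

e^(-7)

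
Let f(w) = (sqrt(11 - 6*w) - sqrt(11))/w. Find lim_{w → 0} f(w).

-3*√(11)/11

A 0/0 form; rationalise with √(11 - 6w) + √11. This collapses the numerator to -6w, leaving -6/(√(11 - 6w) + √11) → -6/(2√11) = -3*√(11)/11.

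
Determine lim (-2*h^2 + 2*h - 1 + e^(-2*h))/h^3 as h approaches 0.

-4/3

Direct substitution gives 0/0.
Apply L'Hôpital: lim (-4*h + 2 - 2*e^(-2*h))/(3*h^2), still 0/0.
Apply L'Hôpital: lim (-4 + 4*e^(-2*h))/(6*h), still 0/0.
After 3 applications of L'Hôpital's rule the quotient is (-8*e^(-2*h))/(6); substituting h = 0 gives -4/3.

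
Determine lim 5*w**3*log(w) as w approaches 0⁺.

0

This is a 0·(−∞) form. Rewrite as 5·ln(w) / w^(−3) and apply L'Hôpital:
the derivative quotient is 5·(1/w) / (−3·w^(−4)) = (-5/3)·w^3 → 0.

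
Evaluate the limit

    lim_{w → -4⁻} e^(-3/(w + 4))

∞

As w → -4⁻, -3/(w + 4) → +∞, so e^(-3/(w + 4)) → ∞.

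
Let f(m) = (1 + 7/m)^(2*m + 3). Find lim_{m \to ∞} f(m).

The base → 1 and the exponent → ∞: a 1^∞ form.
Take logarithms: (2m + 3)·ln(1 + 7/m). Since ln(1+u) ~ u for small u, this behaves like (2m)·(7/m) → 14.
So the limit is e^(14).

e^(14)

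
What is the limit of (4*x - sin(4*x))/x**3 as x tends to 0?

Direct substitution gives 0/0.
Apply L'Hôpital: lim (4 - 4*cos(4*x))/(3*x^2), still 0/0.
Apply L'Hôpital: lim (16*sin(4*x))/(6*x), still 0/0.
After 3 applications of L'Hôpital's rule the quotient is (64*cos(4*x))/(6); substituting x = 0 gives 32/3.

32/3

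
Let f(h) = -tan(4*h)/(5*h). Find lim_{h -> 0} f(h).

-4/5

Substitution gives 0/0.
Since tan(u)/u → 1 as u → 0, tan(4h)/(4h) → 1 and the limit is 4/(-5) = -4/5.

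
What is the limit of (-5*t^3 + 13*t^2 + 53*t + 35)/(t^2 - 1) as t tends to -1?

-6

At t = -1 both the top and bottom vanish — a removable singularity. Factoring out (t + 1) from each leaves (-5*t^2 + 18*t + 35)/(t - 1), which at t = -1 equals -6.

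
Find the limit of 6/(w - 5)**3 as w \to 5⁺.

∞

As w → 5⁺, (w - 5) → 0⁺, so (w - 5)^3 → 0⁺ and 6/(w - 5)^3 → ∞.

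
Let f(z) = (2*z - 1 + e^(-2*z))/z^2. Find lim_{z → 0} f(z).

Direct substitution gives 0/0.
Apply L'Hôpital: lim (2 - 2*e^(-2*z))/(2*z), still 0/0.
After 2 applications of L'Hôpital's rule the quotient is (4*e^(-2*z))/(2); substituting z = 0 gives 2.

2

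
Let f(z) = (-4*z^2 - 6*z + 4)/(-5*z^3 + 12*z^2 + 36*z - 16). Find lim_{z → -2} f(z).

-5/36

At z = -2 both the top and bottom vanish — a removable singularity. Factoring out (z + 2) from each leaves (2 - 4*z)/(-5*z^2 + 22*z - 8), which at z = -2 equals -5/36.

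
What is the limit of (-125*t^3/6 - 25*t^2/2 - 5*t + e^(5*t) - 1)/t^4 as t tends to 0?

625/24

Direct substitution gives 0/0.
Apply L'Hôpital: lim (-125*t^2/2 - 25*t + 5*e^(5*t) - 5)/(4*t^3), still 0/0.
Apply L'Hôpital: lim (-125*t + 25*e^(5*t) - 25)/(12*t^2), still 0/0.
Apply L'Hôpital: lim (125*e^(5*t) - 125)/(24*t), still 0/0.
After 4 applications of L'Hôpital's rule the quotient is (625*e^(5*t))/(24); substituting t = 0 gives 625/24.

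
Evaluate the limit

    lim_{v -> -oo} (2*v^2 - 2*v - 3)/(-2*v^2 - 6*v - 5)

Numerator and denominator both have degree 2.
Dividing every term by v^2, all lower-order terms vanish and the limit is the ratio of leading coefficients, 2/(-2) = -1.

-1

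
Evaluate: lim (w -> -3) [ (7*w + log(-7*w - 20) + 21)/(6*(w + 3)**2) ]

-49/12

Direct substitution gives 0/0.
Apply L'Hôpital: lim (7 - 7/(-7*w - 20))/(12*w + 36), still 0/0.
After 2 applications of L'Hôpital's rule the quotient is (-49/(-7*w - 20)^2)/(12); substituting w = -3 gives -49/12.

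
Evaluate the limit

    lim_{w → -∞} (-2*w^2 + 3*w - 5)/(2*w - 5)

∞

The numerator has higher degree (2 > 1); the quotient behaves like (-2/(2))·w^1 for large |w|.
As w → −∞ this diverges to ∞.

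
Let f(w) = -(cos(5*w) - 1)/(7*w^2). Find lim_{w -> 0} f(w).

25/14

Direct substitution gives 0/0.
Apply L'Hôpital: lim (-5*sin(5*w))/(-14*w), still 0/0.
After 2 applications of L'Hôpital's rule the quotient is (-25*cos(5*w))/(-14); substituting w = 0 gives 25/14.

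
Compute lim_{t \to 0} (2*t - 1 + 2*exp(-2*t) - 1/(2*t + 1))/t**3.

16/3

Substitution gives 0/0 (the numerator vanishes to order 3).
Expand each term to order t^3: the coefficient of t^3 in −1/(1 + 2t) is 8 and in 2·e^(-2t) is -8/3.
Lower-order terms cancel with the polynomial part, so the numerator is (16/3)·t^3 + o(t^3), and the limit is (16/3)/(1) = 16/3.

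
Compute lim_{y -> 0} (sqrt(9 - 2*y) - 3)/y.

A 0/0 form; rationalise with √(9 - 2y) + √9. This collapses the numerator to -2y, leaving -2/(√(9 - 2y) + √9) → -2/(2√9) = -1/3.

-1/3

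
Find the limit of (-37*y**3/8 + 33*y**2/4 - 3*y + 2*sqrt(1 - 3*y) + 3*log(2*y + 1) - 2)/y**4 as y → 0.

Substitution gives 0/0; apply L'Hôpital's rule 4 times.
After differentiating numerator and denominator 4 times the quotient is (-288/(2*y + 1)^4 - 1215/(8*(1 - 3*y)^(7/2)))/(24); at y = 0 this is -1173/64.

-1173/64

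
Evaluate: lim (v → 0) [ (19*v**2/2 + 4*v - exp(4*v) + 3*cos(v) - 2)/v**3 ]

Substitution gives 0/0; apply L'Hôpital's rule 3 times.
After differentiating numerator and denominator 3 times the quotient is (-64*e^(4*v) + 3*sin(v))/(6); at v = 0 this is -32/3.

-32/3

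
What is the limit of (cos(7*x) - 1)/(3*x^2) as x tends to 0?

-49/6

Direct substitution gives 0/0.
Apply L'Hôpital: lim (-7*sin(7*x))/(6*x), still 0/0.
After 2 applications of L'Hôpital's rule the quotient is (-49*cos(7*x))/(6); substituting x = 0 gives -49/6.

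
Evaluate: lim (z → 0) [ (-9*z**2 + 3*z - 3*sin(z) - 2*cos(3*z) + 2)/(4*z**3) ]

1/8

Substitution gives 0/0 (the numerator vanishes to order 3).
Expand each term to order z^3: the coefficient of z^3 in -3·sin(z) is 1/2 and in -2·cos(3z) is 0.
Lower-order terms cancel with the polynomial part, so the numerator is (1/2)·z^3 + o(z^3), and the limit is (1/2)/(4) = 1/8.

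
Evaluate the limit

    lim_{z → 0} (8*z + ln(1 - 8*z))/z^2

Direct substitution gives 0/0.
Apply L'Hôpital: lim (8 - 8/(1 - 8*z))/(2*z), still 0/0.
After 2 applications of L'Hôpital's rule the quotient is (-64/(1 - 8*z)^2)/(2); substituting z = 0 gives -32.

-32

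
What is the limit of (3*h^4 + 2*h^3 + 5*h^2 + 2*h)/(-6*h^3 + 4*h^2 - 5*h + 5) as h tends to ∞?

-∞

The numerator has higher degree (4 > 3); the quotient behaves like (3/(-6))·h^1 for large |h|.
As h → +∞ this diverges to -∞.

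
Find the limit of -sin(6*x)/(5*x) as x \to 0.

Substitution gives 0/0.
Write it as (6/(-5))·sin(6x)/(6x); since sin(u)/u → 1, the limit is -6/5.

-6/5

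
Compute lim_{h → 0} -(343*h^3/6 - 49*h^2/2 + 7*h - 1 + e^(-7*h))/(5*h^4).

-2401/120

Direct substitution gives 0/0.
Apply L'Hôpital: lim (343*h^2/2 - 49*h + 7 - 7*e^(-7*h))/(-20*h^3), still 0/0.
Apply L'Hôpital: lim (343*h - 49 + 49*e^(-7*h))/(-60*h^2), still 0/0.
Apply L'Hôpital: lim (343 - 343*e^(-7*h))/(-120*h), still 0/0.
After 4 applications of L'Hôpital's rule the quotient is (2401*e^(-7*h))/(-120); substituting h = 0 gives -2401/120.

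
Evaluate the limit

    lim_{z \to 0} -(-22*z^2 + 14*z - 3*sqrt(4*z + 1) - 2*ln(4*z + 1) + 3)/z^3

Substitution gives 0/0; apply L'Hôpital's rule 3 times.
After differentiating numerator and denominator 3 times the quotient is (-256/(4*z + 1)^3 - 72/(4*z + 1)^(5/2))/(-6); at z = 0 this is 164/3.

164/3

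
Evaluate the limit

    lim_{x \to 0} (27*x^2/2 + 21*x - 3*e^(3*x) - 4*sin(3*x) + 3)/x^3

Substitution gives 0/0 (the numerator vanishes to order 3).
Expand each term to order x^3: the coefficient of x^3 in -4·sin(3x) is 18 and in -3·e^(3x) is -27/2.
Lower-order terms cancel with the polynomial part, so the numerator is (9/2)·x^3 + o(x^3), and the limit is (9/2)/(1) = 9/2.

9/2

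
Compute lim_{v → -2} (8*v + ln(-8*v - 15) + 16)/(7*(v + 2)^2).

Direct substitution gives 0/0.
Apply L'Hôpital: lim (8 - 8/(-8*v - 15))/(14*v + 28), still 0/0.
After 2 applications of L'Hôpital's rule the quotient is (-64/(-8*v - 15)^2)/(14); substituting v = -2 gives -32/7.

-32/7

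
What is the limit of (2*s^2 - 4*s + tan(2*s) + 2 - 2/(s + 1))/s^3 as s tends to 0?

14/3

Substitution gives 0/0; apply L'Hôpital's rule 3 times.
After differentiating numerator and denominator 3 times the quotient is (4*(4*(s + 1)^4*(3*tan(2*s)^2 + 1)/cos(2*s)^2 + 3)/(s + 1)^4)/(6); at s = 0 this is 14/3.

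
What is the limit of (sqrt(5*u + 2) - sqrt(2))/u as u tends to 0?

A 0/0 form; rationalise with √(2 + 5u) + √2. This collapses the numerator to 5u, leaving 5/(√(2 + 5u) + √2) → 5/(2√2) = 5*√(2)/4.

5*√(2)/4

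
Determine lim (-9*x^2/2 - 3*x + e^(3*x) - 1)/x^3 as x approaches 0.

9/2

Direct substitution gives 0/0.
Apply L'Hôpital: lim (-9*x + 3*e^(3*x) - 3)/(3*x^2), still 0/0.
Apply L'Hôpital: lim (9*e^(3*x) - 9)/(6*x), still 0/0.
After 3 applications of L'Hôpital's rule the quotient is (27*e^(3*x))/(6); substituting x = 0 gives 9/2.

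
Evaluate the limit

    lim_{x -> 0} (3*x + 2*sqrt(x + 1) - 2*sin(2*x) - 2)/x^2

Substitution gives 0/0; apply L'Hôpital's rule 2 times.
After differentiating numerator and denominator 2 times the quotient is (8*sin(2*x) - 1/(2*(x + 1)^(3/2)))/(2); at x = 0 this is -1/4.

-1/4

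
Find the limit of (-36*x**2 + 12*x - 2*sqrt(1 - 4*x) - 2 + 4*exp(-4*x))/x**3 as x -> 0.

-104/3

Substitution gives 0/0; apply L'Hôpital's rule 3 times.
After differentiating numerator and denominator 3 times the quotient is (-256*e^(-4*x) + 48/(1 - 4*x)^(5/2))/(6); at x = 0 this is -104/3.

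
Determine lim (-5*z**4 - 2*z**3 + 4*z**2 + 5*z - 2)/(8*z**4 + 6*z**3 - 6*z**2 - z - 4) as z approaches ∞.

Numerator and denominator both have degree 4.
Dividing every term by z^4, all lower-order terms vanish and the limit is the ratio of leading coefficients, -5/(8) = -5/8.

-5/8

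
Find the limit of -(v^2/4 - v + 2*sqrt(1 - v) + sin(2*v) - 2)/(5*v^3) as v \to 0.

Substitution gives 0/0 (the numerator vanishes to order 3).
Expand each term to order v^3: the coefficient of v^3 in 2·√(1 - v) is -1/8 and in sin(2v) is -4/3.
Lower-order terms cancel with the polynomial part, so the numerator is (-35/24)·v^3 + o(v^3), and the limit is (-35/24)/(-5) = 7/24.

7/24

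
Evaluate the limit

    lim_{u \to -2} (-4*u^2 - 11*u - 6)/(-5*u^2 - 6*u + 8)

5/14

At u = -2 both the top and bottom vanish — a removable singularity. Factoring out (u + 2) from each leaves (-4*u - 3)/(4 - 5*u), which at u = -2 equals 5/14.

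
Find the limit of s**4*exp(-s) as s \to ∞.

Write as s^4/e^{1s}, an ∞/∞ form.
Exponential growth dominates any polynomial, so repeated L'Hôpital (or the standard result) gives 0.

0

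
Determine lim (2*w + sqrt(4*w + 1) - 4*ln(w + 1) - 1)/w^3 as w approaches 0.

Substitution gives 0/0; apply L'Hôpital's rule 3 times.
After differentiating numerator and denominator 3 times the quotient is (24/(4*w + 1)^(5/2) - 8/(w + 1)^3)/(6); at w = 0 this is 8/3.

8/3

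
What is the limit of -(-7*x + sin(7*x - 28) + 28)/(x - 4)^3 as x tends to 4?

Direct substitution gives 0/0.
Apply L'Hôpital: lim (7*cos(7*x - 28) - 7)/(-3*(x - 4)^2), still 0/0.
Apply L'Hôpital: lim (-49*sin(7*x - 28))/(24 - 6*x), still 0/0.
After 3 applications of L'Hôpital's rule the quotient is (-343*cos(7*x - 28))/(-6); substituting x = 4 gives 343/6.

343/6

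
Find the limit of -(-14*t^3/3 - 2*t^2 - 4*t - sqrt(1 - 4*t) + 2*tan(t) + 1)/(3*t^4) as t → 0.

Substitution gives 0/0 (the numerator vanishes to order 4).
Expand each term to order t^4: the coefficient of t^4 in 2·tan(t) is 0 and in −√(1 - 4t) is 10.
Lower-order terms cancel with the polynomial part, so the numerator is (10)·t^4 + o(t^4), and the limit is (10)/(-3) = -10/3.

-10/3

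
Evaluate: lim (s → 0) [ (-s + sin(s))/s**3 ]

Direct substitution gives 0/0.
Apply L'Hôpital: lim (cos(s) - 1)/(3*s^2), still 0/0.
Apply L'Hôpital: lim (-sin(s))/(6*s), still 0/0.
After 3 applications of L'Hôpital's rule the quotient is (-cos(s))/(6); substituting s = 0 gives -1/6.

-1/6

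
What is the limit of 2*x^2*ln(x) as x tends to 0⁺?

0

This is a 0·(−∞) form. Rewrite as 2·ln(x) / x^(−2) and apply L'Hôpital:
the derivative quotient is 2·(1/x) / (−2·x^(−3)) = (-2/2)·x^2 → 0.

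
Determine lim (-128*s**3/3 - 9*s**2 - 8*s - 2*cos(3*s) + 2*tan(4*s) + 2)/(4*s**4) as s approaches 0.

Substitution gives 0/0 (the numerator vanishes to order 4).
Expand each term to order s^4: the coefficient of s^4 in 2·tan(4s) is 0 and in -2·cos(3s) is -27/4.
Lower-order terms cancel with the polynomial part, so the numerator is (-27/4)·s^4 + o(s^4), and the limit is (-27/4)/(4) = -27/16.

-27/16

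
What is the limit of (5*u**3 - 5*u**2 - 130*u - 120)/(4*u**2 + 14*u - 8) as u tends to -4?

-25/3

Since u = -4 makes numerator and denominator zero, (u + 4) divides both.
Cancelling it gives (5*u^2 - 25*u - 30)/(4*u - 2); now plug in u = -4 to get -25/3.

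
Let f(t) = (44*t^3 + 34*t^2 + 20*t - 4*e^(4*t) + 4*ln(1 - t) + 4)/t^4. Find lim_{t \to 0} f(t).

Substitution gives 0/0; apply L'Hôpital's rule 4 times.
After differentiating numerator and denominator 4 times the quotient is (-1024*e^(4*t) - 24/(t - 1)^4)/(24); at t = 0 this is -131/3.

-131/3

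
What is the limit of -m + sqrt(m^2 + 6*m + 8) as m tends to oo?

3

This has the form ∞ − ∞. Multiply and divide by the conjugate √(m^2 + 6*m + 8) + m.
That gives (6m + 8) / (√(m^2 + 6*m + 8) + m).
Divide numerator and denominator by m: the limit is 6/(2·1) = 3.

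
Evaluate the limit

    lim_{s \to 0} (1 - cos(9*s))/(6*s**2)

27/4

Substitution gives 0/0.
Use (1 − cos u)/u² → 1/2 with u = 9s: the limit is 9²/(2·6) = 27/4.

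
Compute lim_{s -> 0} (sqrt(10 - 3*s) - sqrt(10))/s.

Substitution gives 0/0. Multiply numerator and denominator by the conjugate √(10 - 3s) + √10.
The numerator becomes (10 - 3s) − 10 = -3s, so the expression simplifies to -3/(√(10 - 3s) + √10).
Letting s → 0 gives -3/(2√10) = -3*√(10)/20.

-3*√(10)/20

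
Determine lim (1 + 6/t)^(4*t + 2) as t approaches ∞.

The base → 1 and the exponent → ∞: a 1^∞ form.
Take logarithms: (4t + 2)·ln(1 + 6/t). Since ln(1+u) ~ u for small u, this behaves like (4t)·(6/t) → 24.
So the limit is e^(24).

e^(24)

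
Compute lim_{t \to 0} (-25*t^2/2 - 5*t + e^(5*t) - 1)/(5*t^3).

25/6

Direct substitution gives 0/0.
Apply L'Hôpital: lim (-25*t + 5*e^(5*t) - 5)/(15*t^2), still 0/0.
Apply L'Hôpital: lim (25*e^(5*t) - 25)/(30*t), still 0/0.
After 3 applications of L'Hôpital's rule the quotient is (125*e^(5*t))/(30); substituting t = 0 gives 25/6.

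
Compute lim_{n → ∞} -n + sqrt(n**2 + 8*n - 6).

4

This has the form ∞ − ∞. Multiply and divide by the conjugate √(n^2 + 8*n - 6) + n.
That gives (8n - 6) / (√(n^2 + 8*n - 6) + n).
Divide numerator and denominator by n: the limit is 8/(2·1) = 4.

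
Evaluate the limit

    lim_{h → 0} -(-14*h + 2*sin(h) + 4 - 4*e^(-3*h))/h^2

Substitution gives 0/0; apply L'Hôpital's rule 2 times.
After differentiating numerator and denominator 2 times the quotient is (-2*sin(h) - 36*e^(-3*h))/(-2); at h = 0 this is 18.

18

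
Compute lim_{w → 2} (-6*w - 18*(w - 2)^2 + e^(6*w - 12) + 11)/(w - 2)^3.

Direct substitution gives 0/0.
Apply L'Hôpital: lim (-36*w + 6*e^(6*w - 12) + 66)/(3*(w - 2)^2), still 0/0.
Apply L'Hôpital: lim (36*e^(6*w - 12) - 36)/(6*w - 12), still 0/0.
After 3 applications of L'Hôpital's rule the quotient is (216*e^(6*w - 12))/(6); substituting w = 2 gives 36.

36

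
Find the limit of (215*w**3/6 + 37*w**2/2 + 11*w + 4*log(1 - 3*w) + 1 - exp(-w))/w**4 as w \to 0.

Substitution gives 0/0; apply L'Hôpital's rule 4 times.
After differentiating numerator and denominator 4 times the quotient is (-e^(-w) - 1944/(3*w - 1)^4)/(24); at w = 0 this is -1945/24.

-1945/24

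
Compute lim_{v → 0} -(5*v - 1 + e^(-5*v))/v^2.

Direct substitution gives 0/0.
Apply L'Hôpital: lim (5 - 5*e^(-5*v))/(-2*v), still 0/0.
After 2 applications of L'Hôpital's rule the quotient is (25*e^(-5*v))/(-2); substituting v = 0 gives -25/2.

-25/2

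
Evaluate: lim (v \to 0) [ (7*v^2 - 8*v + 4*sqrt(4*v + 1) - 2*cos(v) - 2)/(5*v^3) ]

16/5

Substitution gives 0/0; apply L'Hôpital's rule 3 times.
After differentiating numerator and denominator 3 times the quotient is (-2*sin(v) + 96/(4*v + 1)^(5/2))/(30); at v = 0 this is 16/5.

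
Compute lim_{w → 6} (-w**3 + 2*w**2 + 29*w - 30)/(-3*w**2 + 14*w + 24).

5/2

At w = 6 both the top and bottom vanish — a removable singularity. Factoring out (w - 6) from each leaves (-w^2 - 4*w + 5)/(-3*w - 4), which at w = 6 equals 5/2.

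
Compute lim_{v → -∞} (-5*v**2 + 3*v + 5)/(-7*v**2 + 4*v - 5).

Numerator and denominator both have degree 2.
Dividing every term by v^2, all lower-order terms vanish and the limit is the ratio of leading coefficients, -5/(-7) = 5/7.

5/7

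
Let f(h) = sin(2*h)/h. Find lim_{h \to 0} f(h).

2

Substitution gives 0/0.
Write it as (2)·sin(2h)/(2h); since sin(u)/u → 1, the limit is 2.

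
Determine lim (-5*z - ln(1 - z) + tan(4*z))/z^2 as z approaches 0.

Substitution gives 0/0; apply L'Hôpital's rule 2 times.
After differentiating numerator and denominator 2 times the quotient is (32*tan(4*z)/cos(4*z)^2 + (z - 1)^(-2))/(2); at z = 0 this is 1/2.

1/2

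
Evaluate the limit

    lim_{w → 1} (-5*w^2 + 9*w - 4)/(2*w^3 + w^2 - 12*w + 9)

Since w = 1 makes numerator and denominator zero, (w - 1) divides both.
Cancelling it gives (4 - 5*w)/(2*w^2 + 3*w - 9); now plug in w = 1 to get 1/4.

1/4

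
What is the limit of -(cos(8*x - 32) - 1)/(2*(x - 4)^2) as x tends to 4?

16

Direct substitution gives 0/0.
Apply L'Hôpital: lim (-8*sin(8*x - 32))/(16 - 4*x), still 0/0.
After 2 applications of L'Hôpital's rule the quotient is (-64*cos(8*x - 32))/(-4); substituting x = 4 gives 16.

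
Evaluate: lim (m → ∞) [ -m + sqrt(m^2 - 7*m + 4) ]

-7/2

An ∞ − ∞ form. Rationalising with the conjugate, the difference becomes (-7m + 4) / (√(m^2 - 7*m + 4) + m).
For large m the denominator behaves like 2·m, so the quotient tends to -7/2 = -7/2.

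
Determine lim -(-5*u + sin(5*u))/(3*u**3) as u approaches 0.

Direct substitution gives 0/0.
Apply L'Hôpital: lim (5*cos(5*u) - 5)/(-9*u^2), still 0/0.
Apply L'Hôpital: lim (-25*sin(5*u))/(-18*u), still 0/0.
After 3 applications of L'Hôpital's rule the quotient is (-125*cos(5*u))/(-18); substituting u = 0 gives 125/18.

125/18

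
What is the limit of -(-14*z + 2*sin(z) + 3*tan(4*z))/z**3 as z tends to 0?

-191/3

Substitution gives 0/0 (the numerator vanishes to order 3).
Expand each term to order z^3: the coefficient of z^3 in 3·tan(4z) is 64 and in 2·sin(z) is -1/3.
Lower-order terms cancel with the polynomial part, so the numerator is (191/3)·z^3 + o(z^3), and the limit is (191/3)/(-1) = -191/3.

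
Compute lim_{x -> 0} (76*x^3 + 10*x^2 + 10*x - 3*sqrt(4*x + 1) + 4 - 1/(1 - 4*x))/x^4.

Substitution gives 0/0; apply L'Hôpital's rule 4 times.
After differentiating numerator and denominator 4 times the quotient is (720/(4*x + 1)^(7/2) + 6144/(4*x - 1)^5)/(24); at x = 0 this is -226.

-226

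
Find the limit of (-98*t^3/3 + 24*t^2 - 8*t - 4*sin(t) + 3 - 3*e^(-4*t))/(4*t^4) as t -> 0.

-8

Substitution gives 0/0 (the numerator vanishes to order 4).
Expand each term to order t^4: the coefficient of t^4 in -3·e^(-4t) is -32 and in -4·sin(t) is 0.
Lower-order terms cancel with the polynomial part, so the numerator is (-32)·t^4 + o(t^4), and the limit is (-32)/(4) = -8.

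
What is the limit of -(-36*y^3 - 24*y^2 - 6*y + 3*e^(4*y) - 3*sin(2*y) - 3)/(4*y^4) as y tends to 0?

Substitution gives 0/0 (the numerator vanishes to order 4).
Expand each term to order y^4: the coefficient of y^4 in -3·sin(2y) is 0 and in 3·e^(4y) is 32.
Lower-order terms cancel with the polynomial part, so the numerator is (32)·y^4 + o(y^4), and the limit is (32)/(-4) = -8.

-8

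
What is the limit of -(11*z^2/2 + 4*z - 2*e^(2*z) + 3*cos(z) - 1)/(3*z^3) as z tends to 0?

8/9

Substitution gives 0/0; apply L'Hôpital's rule 3 times.
After differentiating numerator and denominator 3 times the quotient is (-16*e^(2*z) + 3*sin(z))/(-18); at z = 0 this is 8/9.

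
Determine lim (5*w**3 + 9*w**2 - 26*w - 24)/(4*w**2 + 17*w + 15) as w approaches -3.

-55/7

At w = -3 both the top and bottom vanish — a removable singularity. Factoring out (w + 3) from each leaves (5*w^2 - 6*w - 8)/(4*w + 5), which at w = -3 equals -55/7.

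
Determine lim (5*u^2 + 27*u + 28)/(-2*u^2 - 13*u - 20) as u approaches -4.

Direct substitution gives 0/0, so factor. Both numerator and denominator have (u + 4) as a factor.
After cancelling, the expression reduces to (5*u + 7)/(-2*u - 5).
Substituting u = -4 gives -13/3.

-13/3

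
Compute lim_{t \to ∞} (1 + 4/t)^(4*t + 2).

e^(16)

The base → 1 and the exponent → ∞: a 1^∞ form.
Take logarithms: (4t + 2)·ln(1 + 4/t). Since ln(1+u) ~ u for small u, this behaves like (4t)·(4/t) → 16.
So the limit is e^(16).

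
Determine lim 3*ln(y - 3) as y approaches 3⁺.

-∞

As y → 3⁺, y - 3 → 0⁺ and ln(y - 3) → −∞.
Multiplying by 3 gives -∞.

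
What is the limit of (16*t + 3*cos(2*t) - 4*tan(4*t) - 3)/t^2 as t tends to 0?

Substitution gives 0/0 (the numerator vanishes to order 2).
Expand each term to order t^2: the coefficient of t^2 in -4·tan(4t) is 0 and in 3·cos(2t) is -6.
Lower-order terms cancel with the polynomial part, so the numerator is (-6)·t^2 + o(t^2), and the limit is (-6)/(1) = -6.

-6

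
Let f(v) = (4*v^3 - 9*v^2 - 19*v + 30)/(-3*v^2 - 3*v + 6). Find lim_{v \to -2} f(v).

65/9

At v = -2 both the top and bottom vanish — a removable singularity. Factoring out (v + 2) from each leaves (4*v^2 - 17*v + 15)/(3 - 3*v), which at v = -2 equals 65/9.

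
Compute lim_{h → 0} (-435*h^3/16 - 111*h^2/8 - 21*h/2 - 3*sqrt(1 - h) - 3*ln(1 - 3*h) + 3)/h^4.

7791/128

Substitution gives 0/0; apply L'Hôpital's rule 4 times.
After differentiating numerator and denominator 4 times the quotient is (1458/(3*h - 1)^4 + 45/(16*(1 - h)^(7/2)))/(24); at h = 0 this is 7791/128.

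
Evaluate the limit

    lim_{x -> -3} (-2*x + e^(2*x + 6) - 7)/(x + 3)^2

2

Direct substitution gives 0/0.
Apply L'Hôpital: lim (2*e^(2*x + 6) - 2)/(2*x + 6), still 0/0.
After 2 applications of L'Hôpital's rule the quotient is (4*e^(2*x + 6))/(2); substituting x = -3 gives 2.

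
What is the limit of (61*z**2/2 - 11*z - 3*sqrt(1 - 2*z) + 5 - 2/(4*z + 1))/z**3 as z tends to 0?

Substitution gives 0/0; apply L'Hôpital's rule 3 times.
After differentiating numerator and denominator 3 times the quotient is (768/(4*z + 1)^4 + 9/(1 - 2*z)^(5/2))/(6); at z = 0 this is 259/2.

259/2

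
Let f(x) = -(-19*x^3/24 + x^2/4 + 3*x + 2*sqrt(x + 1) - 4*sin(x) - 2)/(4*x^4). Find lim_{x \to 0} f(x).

Substitution gives 0/0 (the numerator vanishes to order 4).
Expand each term to order x^4: the coefficient of x^4 in 2·√(1 + x) is -5/64 and in -4·sin(x) is 0.
Lower-order terms cancel with the polynomial part, so the numerator is (-5/64)·x^4 + o(x^4), and the limit is (-5/64)/(-4) = 5/256.

5/256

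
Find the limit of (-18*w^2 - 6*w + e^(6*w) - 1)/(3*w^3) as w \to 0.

12

Direct substitution gives 0/0.
Apply L'Hôpital: lim (-36*w + 6*e^(6*w) - 6)/(9*w^2), still 0/0.
Apply L'Hôpital: lim (36*e^(6*w) - 36)/(18*w), still 0/0.
After 3 applications of L'Hôpital's rule the quotient is (216*e^(6*w))/(18); substituting w = 0 gives 12.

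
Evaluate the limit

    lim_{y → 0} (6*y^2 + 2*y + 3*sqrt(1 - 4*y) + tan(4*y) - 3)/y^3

28/3

Substitution gives 0/0 (the numerator vanishes to order 3).
Expand each term to order y^3: the coefficient of y^3 in tan(4y) is 64/3 and in 3·√(1 - 4y) is -12.
Lower-order terms cancel with the polynomial part, so the numerator is (28/3)·y^3 + o(y^3), and the limit is (28/3)/(1) = 28/3.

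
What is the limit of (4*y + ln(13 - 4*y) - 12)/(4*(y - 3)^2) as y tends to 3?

-2

Direct substitution gives 0/0.
Apply L'Hôpital: lim (4 - 4/(13 - 4*y))/(8*y - 24), still 0/0.
After 2 applications of L'Hôpital's rule the quotient is (-16/(13 - 4*y)^2)/(8); substituting y = 3 gives -2.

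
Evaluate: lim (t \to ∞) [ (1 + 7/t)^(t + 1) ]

e^(7)

The base → 1 and the exponent → ∞: a 1^∞ form.
Take logarithms: (t + 1)·ln(1 + 7/t). Since ln(1+u) ~ u for small u, this behaves like (t)·(7/t) → 7.
So the limit is e^(7).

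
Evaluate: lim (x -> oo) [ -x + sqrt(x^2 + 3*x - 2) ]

An ∞ − ∞ form. Rationalising with the conjugate, the difference becomes (3x - 2) / (√(x^2 + 3*x - 2) + x).
For large x the denominator behaves like 2·x, so the quotient tends to 3/2 = 3/2.

3/2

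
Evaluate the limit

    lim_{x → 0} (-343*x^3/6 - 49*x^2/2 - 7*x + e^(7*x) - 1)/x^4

2401/24

Direct substitution gives 0/0.
Apply L'Hôpital: lim (-343*x^2/2 - 49*x + 7*e^(7*x) - 7)/(4*x^3), still 0/0.
Apply L'Hôpital: lim (-343*x + 49*e^(7*x) - 49)/(12*x^2), still 0/0.
Apply L'Hôpital: lim (343*e^(7*x) - 343)/(24*x), still 0/0.
After 4 applications of L'Hôpital's rule the quotient is (2401*e^(7*x))/(24); substituting x = 0 gives 2401/24.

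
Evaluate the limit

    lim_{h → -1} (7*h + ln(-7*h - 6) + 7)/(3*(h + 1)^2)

-49/6

Direct substitution gives 0/0.
Apply L'Hôpital: lim (7 - 7/(-7*h - 6))/(6*h + 6), still 0/0.
After 2 applications of L'Hôpital's rule the quotient is (-49/(-7*h - 6)^2)/(6); substituting h = -1 gives -49/6.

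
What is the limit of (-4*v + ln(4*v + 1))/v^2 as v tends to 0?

-8

Direct substitution gives 0/0.
Apply L'Hôpital: lim (-4 + 4/(4*v + 1))/(2*v), still 0/0.
After 2 applications of L'Hôpital's rule the quotient is (-16/(4*v + 1)^2)/(2); substituting v = 0 gives -8.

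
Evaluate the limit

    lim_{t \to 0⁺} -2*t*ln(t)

This is a 0·(−∞) form. Rewrite as -2·ln(t) / t^(−1) and apply L'Hôpital:
the derivative quotient is -2·(1/t) / (−1·t^(−2)) = (2/1)·t^1 → 0.

0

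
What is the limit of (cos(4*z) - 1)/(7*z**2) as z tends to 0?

-8/7

Direct substitution gives 0/0.
Apply L'Hôpital: lim (-4*sin(4*z))/(14*z), still 0/0.
After 2 applications of L'Hôpital's rule the quotient is (-16*cos(4*z))/(14); substituting z = 0 gives -8/7.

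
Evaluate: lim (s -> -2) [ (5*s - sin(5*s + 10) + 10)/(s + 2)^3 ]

Direct substitution gives 0/0.
Apply L'Hôpital: lim (5 - 5*cos(5*s + 10))/(3*(s + 2)^2), still 0/0.
Apply L'Hôpital: lim (25*sin(5*s + 10))/(6*s + 12), still 0/0.
After 3 applications of L'Hôpital's rule the quotient is (125*cos(5*s + 10))/(6); substituting s = -2 gives 125/6.

125/6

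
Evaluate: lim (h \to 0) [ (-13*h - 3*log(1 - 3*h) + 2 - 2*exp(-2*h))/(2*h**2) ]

19/4

Substitution gives 0/0 (the numerator vanishes to order 2).
Expand each term to order h^2: the coefficient of h^2 in -2·e^(-2h) is -4 and in -3·ln(1 - 3h) is 27/2.
Lower-order terms cancel with the polynomial part, so the numerator is (19/2)·h^2 + o(h^2), and the limit is (19/2)/(2) = 19/4.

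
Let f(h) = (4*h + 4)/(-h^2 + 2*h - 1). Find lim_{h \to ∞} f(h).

The denominator has degree 2 and the numerator degree 1. Dividing numerator and denominator by h^2 sends every term to 0 except the leading denominator term, so the limit is 0.

0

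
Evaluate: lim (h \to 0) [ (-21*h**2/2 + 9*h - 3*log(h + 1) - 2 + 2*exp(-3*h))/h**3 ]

Substitution gives 0/0; apply L'Hôpital's rule 3 times.
After differentiating numerator and denominator 3 times the quotient is (-54*e^(-3*h) - 6/(h + 1)^3)/(6); at h = 0 this is -10.

-10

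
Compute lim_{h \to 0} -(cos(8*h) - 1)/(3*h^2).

Direct substitution gives 0/0.
Apply L'Hôpital: lim (-8*sin(8*h))/(-6*h), still 0/0.
After 2 applications of L'Hôpital's rule the quotient is (-64*cos(8*h))/(-6); substituting h = 0 gives 32/3.

32/3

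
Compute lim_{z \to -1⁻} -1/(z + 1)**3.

∞

As z → -1⁻, (z + 1) → 0⁻, so (z + 1)^3 → 0⁻ and -1/(z + 1)^3 → ∞.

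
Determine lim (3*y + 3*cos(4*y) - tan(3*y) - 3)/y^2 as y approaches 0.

-24

Substitution gives 0/0; apply L'Hôpital's rule 2 times.
After differentiating numerator and denominator 2 times the quotient is (-48*cos(4*y) - 18*tan(3*y)^3 - 18*tan(3*y))/(2); at y = 0 this is -24.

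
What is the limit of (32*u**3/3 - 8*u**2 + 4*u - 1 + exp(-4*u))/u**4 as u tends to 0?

Direct substitution gives 0/0.
Apply L'Hôpital: lim (32*u^2 - 16*u + 4 - 4*e^(-4*u))/(4*u^3), still 0/0.
Apply L'Hôpital: lim (64*u - 16 + 16*e^(-4*u))/(12*u^2), still 0/0.
Apply L'Hôpital: lim (64 - 64*e^(-4*u))/(24*u), still 0/0.
After 4 applications of L'Hôpital's rule the quotient is (256*e^(-4*u))/(24); substituting u = 0 gives 32/3.

32/3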